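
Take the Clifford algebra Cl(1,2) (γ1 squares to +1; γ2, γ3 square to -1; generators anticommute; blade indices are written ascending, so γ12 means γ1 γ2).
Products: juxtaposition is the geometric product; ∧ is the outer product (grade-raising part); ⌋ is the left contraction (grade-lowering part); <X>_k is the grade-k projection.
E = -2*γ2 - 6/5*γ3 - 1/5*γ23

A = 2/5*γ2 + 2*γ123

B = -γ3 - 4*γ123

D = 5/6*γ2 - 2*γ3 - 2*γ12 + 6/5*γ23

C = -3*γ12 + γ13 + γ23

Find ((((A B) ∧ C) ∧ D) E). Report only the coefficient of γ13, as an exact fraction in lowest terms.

step 1: 8 + 2*γ12 - 8/5*γ13 - 2/5*γ23
step 2: -24*γ12 + 8*γ13 + 8*γ23
step 3: 124/3*γ123
step 4: 124/15*γ1 + 248/5*γ12 - 248/3*γ13
Answer: -248/3


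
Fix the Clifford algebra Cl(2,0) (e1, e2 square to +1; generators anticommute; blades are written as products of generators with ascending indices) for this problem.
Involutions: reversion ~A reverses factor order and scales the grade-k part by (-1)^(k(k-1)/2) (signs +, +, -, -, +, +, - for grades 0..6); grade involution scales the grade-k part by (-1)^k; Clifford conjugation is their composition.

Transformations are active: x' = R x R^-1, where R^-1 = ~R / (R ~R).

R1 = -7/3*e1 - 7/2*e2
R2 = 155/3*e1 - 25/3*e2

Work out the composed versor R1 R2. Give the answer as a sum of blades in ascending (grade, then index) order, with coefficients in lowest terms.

Distribute over the terms of R1 (each basis-blade product reordered to ascending indices, repeated generators contracted through their squares):
(-7/3*e1) R2 = -1085/9 + 175/9*e1 e2
(-7/2*e2) R2 = 175/6 + 1085/6*e1 e2
Summing the partial products and collecting blades:
Answer: -1645/18 + 3605/18*e1 e2


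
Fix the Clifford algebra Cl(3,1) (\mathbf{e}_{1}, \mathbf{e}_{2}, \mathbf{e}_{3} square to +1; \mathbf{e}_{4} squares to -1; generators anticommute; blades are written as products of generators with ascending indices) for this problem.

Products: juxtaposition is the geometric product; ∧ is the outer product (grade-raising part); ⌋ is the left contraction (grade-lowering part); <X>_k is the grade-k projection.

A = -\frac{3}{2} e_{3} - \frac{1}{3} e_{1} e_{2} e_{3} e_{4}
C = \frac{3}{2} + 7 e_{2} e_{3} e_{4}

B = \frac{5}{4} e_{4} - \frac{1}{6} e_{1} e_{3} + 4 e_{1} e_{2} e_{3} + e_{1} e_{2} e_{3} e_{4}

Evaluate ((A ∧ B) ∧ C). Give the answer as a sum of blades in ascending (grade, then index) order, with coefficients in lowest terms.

step 1: -\frac{15}{8} e_{3} e_{4}
step 2: -\frac{45}{16} e_{3} e_{4}
Answer: -\frac{45}{16} e_{3} e_{4}


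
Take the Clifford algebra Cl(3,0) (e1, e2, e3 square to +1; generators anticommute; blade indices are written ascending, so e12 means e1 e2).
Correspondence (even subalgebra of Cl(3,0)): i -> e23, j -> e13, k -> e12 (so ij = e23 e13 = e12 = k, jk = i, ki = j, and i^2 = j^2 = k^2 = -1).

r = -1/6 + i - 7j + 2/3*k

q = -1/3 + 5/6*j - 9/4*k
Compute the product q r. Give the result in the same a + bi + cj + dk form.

In blades: q = -1/3 - 9/4*e12 + 5/6*e13, r = -1/6 + 2/3*e12 - 7*e13 + e23.
Distribute q over r term by term (generator squares from the signature, products reordered to ascending indices): (-1/3)*r = 1/18 - 2/9*e12 + 7/3*e13 - 1/3*e23; (-9/4*e12)*r = 3/2 + 3/8*e12 - 9/4*e13 - 63/4*e23; (5/6*e13)*r = 35/6 - 5/6*e12 - 5/36*e13 + 5/9*e23.
Sum: 133/18 - 49/72*e12 - 1/18*e13 - 559/36*e23; translating back through the correspondence:
Answer: 133/18 - 559/36*i - 1/18*j - 49/72*k


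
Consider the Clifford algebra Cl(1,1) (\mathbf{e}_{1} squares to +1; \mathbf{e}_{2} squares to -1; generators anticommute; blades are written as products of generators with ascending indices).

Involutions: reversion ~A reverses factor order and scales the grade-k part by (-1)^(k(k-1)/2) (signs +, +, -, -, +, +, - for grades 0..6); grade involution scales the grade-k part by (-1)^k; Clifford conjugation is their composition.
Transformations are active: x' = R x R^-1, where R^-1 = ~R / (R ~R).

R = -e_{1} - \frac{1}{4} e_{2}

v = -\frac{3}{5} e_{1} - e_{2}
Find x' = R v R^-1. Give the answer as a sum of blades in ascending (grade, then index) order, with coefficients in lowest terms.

~R = -e_{1} - \frac{1}{4} e_{2}, and R ~R = \frac{15}{16}, so R^-1 = ~R / (\frac{15}{16}).
R v = \frac{7}{20} + \frac{17}{20} e_{1} e_{2}
Answer: -\frac{11}{75} e_{1} + \frac{61}{75} e_{2}


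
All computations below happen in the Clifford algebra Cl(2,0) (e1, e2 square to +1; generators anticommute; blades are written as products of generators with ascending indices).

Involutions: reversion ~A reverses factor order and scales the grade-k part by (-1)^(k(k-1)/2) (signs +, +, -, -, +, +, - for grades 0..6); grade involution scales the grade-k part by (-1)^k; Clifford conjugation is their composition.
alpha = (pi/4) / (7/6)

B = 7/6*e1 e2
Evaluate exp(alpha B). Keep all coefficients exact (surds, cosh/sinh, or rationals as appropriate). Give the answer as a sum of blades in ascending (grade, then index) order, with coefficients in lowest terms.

B^2 = (7/6)^2*(e1 e2)^2 = 49/36*(-1) = -49/36 (a basis 2-blade squares to minus the product of its generators' squares).
B^2 = -49/36 — circular case — the even/odd split gives cos and sin: l = 7/6, alpha*l = pi/4, so exp(alpha B) = cos(pi/4) + (sin(pi/4)/(7/6))*B = sqrt(2)/2 + (3*sqrt(2)/7)*B.
Answer: sqrt(2)/2 + sqrt(2)/2*e1 e2


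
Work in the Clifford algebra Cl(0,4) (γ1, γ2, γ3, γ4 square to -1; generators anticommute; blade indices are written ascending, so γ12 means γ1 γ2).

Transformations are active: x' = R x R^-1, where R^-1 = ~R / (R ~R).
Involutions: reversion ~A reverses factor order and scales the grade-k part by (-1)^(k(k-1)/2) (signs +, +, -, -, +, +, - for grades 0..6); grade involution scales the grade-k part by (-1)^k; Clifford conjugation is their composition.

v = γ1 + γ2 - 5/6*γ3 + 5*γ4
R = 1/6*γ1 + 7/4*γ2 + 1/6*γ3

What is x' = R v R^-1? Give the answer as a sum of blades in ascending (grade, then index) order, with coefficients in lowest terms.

~R = 1/6*γ1 + 7/4*γ2 + 1/6*γ3, and R ~R = -449/144, so R^-1 = ~R / (-449/144).
R v = -16/9 - 19/12*γ12 - 11/36*γ13 + 5/6*γ14 - 13/8*γ23 + 35/4*γ24 + 5/6*γ34
Answer: -1091/1347*γ1 + 447/449*γ2 + 919/898*γ3 - 5*γ4


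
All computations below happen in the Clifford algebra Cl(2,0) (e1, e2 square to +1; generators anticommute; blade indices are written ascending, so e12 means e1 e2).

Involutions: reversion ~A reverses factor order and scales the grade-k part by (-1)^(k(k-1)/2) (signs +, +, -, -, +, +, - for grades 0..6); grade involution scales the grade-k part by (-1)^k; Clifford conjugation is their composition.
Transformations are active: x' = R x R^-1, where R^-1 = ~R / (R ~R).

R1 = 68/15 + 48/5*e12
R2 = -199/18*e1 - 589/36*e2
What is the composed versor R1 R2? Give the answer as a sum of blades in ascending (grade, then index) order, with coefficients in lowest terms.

Distribute over the terms of R1 (each basis-blade product reordered to ascending indices, repeated generators contracted through their squares):
(68/15) R2 = -6766/135*e1 - 10013/135*e2
(48/5*e12) R2 = -2356/15*e1 + 1592/15*e2
Summing the partial products and collecting blades:
Answer: -5594/27*e1 + 863/27*e2


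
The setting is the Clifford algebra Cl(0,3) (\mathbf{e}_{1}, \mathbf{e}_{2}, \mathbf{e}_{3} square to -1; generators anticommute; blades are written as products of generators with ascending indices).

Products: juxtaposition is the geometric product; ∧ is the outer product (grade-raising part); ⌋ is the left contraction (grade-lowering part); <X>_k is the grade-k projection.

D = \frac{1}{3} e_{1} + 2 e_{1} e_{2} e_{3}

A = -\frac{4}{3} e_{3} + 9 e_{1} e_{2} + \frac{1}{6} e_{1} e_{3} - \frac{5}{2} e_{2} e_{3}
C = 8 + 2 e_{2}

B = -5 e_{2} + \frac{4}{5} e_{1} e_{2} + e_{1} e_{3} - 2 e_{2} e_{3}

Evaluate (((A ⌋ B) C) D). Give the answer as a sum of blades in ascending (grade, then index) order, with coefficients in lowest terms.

step 1: -\frac{371}{30} - \frac{4}{3} e_{1} + \frac{8}{3} e_{2}
step 2: -\frac{1564}{15} - \frac{32}{3} e_{1} - \frac{17}{5} e_{2} - \frac{8}{3} e_{1} e_{2}
step 3: \frac{32}{9} - \frac{1564}{45} e_{1} - \frac{8}{9} e_{2} + \frac{16}{3} e_{3} + \frac{17}{15} e_{1} e_{2} - \frac{34}{5} e_{1} e_{3} + \frac{64}{3} e_{2} e_{3} - \frac{3128}{15} e_{1} e_{2} e_{3}
Answer: \frac{32}{9} - \frac{1564}{45} e_{1} - \frac{8}{9} e_{2} + \frac{16}{3} e_{3} + \frac{17}{15} e_{1} e_{2} - \frac{34}{5} e_{1} e_{3} + \frac{64}{3} e_{2} e_{3} - \frac{3128}{15} e_{1} e_{2} e_{3}


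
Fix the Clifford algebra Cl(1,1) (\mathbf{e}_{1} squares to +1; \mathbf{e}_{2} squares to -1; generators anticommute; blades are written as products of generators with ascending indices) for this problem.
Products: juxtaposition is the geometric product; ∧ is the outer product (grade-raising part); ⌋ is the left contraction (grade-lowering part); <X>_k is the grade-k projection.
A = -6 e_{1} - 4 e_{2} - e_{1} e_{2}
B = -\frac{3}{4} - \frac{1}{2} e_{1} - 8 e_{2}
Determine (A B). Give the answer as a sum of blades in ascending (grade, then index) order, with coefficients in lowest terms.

step 1: -29 - \frac{7}{2} e_{1} + \frac{5}{2} e_{2} + \frac{187}{4} e_{1} e_{2}
Answer: -29 - \frac{7}{2} e_{1} + \frac{5}{2} e_{2} + \frac{187}{4} e_{1} e_{2}


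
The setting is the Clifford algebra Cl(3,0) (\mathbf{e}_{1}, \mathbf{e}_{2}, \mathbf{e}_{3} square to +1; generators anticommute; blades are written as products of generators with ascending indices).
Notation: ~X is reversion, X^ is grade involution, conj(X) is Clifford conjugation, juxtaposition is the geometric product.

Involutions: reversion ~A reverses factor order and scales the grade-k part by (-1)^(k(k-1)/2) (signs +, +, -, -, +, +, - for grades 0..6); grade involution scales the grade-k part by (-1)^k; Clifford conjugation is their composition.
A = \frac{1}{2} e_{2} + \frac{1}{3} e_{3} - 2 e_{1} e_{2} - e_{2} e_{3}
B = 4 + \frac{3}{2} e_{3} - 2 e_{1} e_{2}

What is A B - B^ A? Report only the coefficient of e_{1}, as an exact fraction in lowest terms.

first term: -\frac{7}{2} + e_{1} + \frac{1}{2} e_{2} + \frac{4}{3} e_{3} - 8 e_{1} e_{2} - 2 e_{1} e_{3} - \frac{13}{4} e_{2} e_{3} - \frac{11}{3} e_{1} e_{2} e_{3}
second term: -\frac{9}{2} - e_{1} + \frac{1}{2} e_{2} + \frac{4}{3} e_{3} - 8 e_{1} e_{2} + 2 e_{1} e_{3} - \frac{13}{4} e_{2} e_{3} + \frac{7}{3} e_{1} e_{2} e_{3}
Answer: 2


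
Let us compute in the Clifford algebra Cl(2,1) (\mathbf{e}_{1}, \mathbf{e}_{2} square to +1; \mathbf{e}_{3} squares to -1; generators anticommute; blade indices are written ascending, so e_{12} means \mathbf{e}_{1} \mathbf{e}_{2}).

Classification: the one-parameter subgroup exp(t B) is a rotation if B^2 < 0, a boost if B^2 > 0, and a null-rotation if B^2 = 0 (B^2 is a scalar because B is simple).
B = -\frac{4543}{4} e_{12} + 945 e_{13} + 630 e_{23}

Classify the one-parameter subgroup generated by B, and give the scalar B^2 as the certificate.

B^2 term by term: the squares give (-\frac{4543}{4})^2*(e_{12})^2 + (945)^2*(e_{13})^2 + (630)^2*(e_{23})^2 = \frac{20638849}{16}*(-1) + 893025*(+1) + 396900*(+1) = -\frac{49}{16} (each basis 2-blade squares to minus the product of its generators' squares); cross terms between blades sharing an index anticommute and cancel. So B^2 = -\frac{49}{16}.
Answer: rotation, certificate B^2 = -\frac{49}{16}. The class reads off the invariant scalar -\frac{49}{16} directly.


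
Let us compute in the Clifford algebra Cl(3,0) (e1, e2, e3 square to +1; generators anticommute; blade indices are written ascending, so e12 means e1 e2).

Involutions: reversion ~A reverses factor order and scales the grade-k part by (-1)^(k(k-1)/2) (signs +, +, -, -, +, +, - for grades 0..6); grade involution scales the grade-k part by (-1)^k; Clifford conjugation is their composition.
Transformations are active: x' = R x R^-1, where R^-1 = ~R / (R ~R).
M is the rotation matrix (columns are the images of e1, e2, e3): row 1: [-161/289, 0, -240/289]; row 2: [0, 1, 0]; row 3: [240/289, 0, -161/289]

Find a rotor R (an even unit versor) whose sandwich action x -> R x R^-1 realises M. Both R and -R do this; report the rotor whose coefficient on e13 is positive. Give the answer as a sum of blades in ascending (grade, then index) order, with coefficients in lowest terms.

Method: write R = a + b12*e12 + b13*e13 + b23*e23 with a^2 + b12^2 + b13^2 + b23^2 = 1 (so R^-1 = ~R). Expanding the columns R e_j ~R gives tr M = 4a^2 - 1 and, from the antisymmetric part, M21 - M12 = -4a*b12, M13 - M31 = 4a*b13, M32 - M23 = -4a*b23.
Here tr M = -33/289, so a^2 = (1 + tr M)/4 = 64/289 and a = ±8/17. Taking a = 8/17: M21 - M12 = 0, M13 - M31 = -480/289, M32 - M23 = 0, giving b12 = 0, b13 = -15/17, b23 = 0, i.e. R = 8/17 - 15/17*e13.
Its e13 coefficient is negative, so report the other preimage -R.
Answer: -8/17 + 15/17*e13. Note: both R and -R realise this M (trace -33/289); the covering map identifies them, and the e13-coefficient sign is the tie-breaker.


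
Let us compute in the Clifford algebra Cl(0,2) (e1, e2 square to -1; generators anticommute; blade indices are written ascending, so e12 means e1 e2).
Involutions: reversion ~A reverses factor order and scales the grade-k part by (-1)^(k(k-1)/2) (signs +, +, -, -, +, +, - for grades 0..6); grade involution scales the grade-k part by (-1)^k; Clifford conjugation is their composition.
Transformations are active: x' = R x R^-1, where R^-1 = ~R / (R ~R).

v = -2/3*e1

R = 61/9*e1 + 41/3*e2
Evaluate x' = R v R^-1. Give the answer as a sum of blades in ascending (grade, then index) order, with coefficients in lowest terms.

~R = 61/9*e1 + 41/3*e2, and R ~R = -18850/81, so R^-1 = ~R / (-18850/81).
R v = 122/27 + 82/9*e12
Answer: 11408/28275*e1 - 5002/9425*e2


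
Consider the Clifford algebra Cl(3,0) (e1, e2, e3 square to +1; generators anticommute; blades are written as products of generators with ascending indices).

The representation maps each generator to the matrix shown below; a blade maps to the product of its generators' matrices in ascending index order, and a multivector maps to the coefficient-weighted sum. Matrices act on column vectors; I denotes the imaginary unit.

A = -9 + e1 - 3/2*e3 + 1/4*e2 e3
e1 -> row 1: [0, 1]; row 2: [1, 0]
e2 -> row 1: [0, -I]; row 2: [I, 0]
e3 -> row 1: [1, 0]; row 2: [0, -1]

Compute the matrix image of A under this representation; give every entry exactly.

Bivector images (products of the table entries): rho(e2 e3) = rho(e2)rho(e3) = row 1: [0, I]; row 2: [I, 0].
M = (-9)*1 + (1)*rho(e1) + (-3/2)*rho(e3) + (1/4)*rho(e2 e3), summed entrywise (1 is the identity matrix):
Answer: row 1: [-21/2, 1 + I/4]; row 2: [1 + I/4, -15/2]


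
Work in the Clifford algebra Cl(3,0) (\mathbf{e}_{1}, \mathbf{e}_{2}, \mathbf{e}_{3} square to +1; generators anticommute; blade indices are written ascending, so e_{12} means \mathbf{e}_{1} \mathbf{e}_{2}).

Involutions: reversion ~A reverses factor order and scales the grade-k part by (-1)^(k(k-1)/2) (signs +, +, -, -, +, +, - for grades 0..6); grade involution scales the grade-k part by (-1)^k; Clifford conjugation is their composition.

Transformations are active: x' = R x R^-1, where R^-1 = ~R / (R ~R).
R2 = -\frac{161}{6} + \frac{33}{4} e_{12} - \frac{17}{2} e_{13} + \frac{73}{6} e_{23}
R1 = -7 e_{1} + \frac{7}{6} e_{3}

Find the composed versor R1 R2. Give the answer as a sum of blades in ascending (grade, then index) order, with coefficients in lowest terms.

Distribute over the terms of R1 (each basis-blade product reordered to ascending indices, repeated generators contracted through their squares):
(-7 e_{1}) R2 = \frac{1127}{6} e_{1} - \frac{231}{4} e_{2} + \frac{119}{2} e_{3} - \frac{511}{6} e_{123}
(\frac{7}{6} e_{3}) R2 = \frac{119}{12} e_{1} - \frac{511}{36} e_{2} - \frac{1127}{36} e_{3} + \frac{77}{8} e_{123}
Summing the partial products and collecting blades:
Answer: \frac{791}{4} e_{1} - \frac{1295}{18} e_{2} + \frac{1015}{36} e_{3} - \frac{1813}{24} e_{123}


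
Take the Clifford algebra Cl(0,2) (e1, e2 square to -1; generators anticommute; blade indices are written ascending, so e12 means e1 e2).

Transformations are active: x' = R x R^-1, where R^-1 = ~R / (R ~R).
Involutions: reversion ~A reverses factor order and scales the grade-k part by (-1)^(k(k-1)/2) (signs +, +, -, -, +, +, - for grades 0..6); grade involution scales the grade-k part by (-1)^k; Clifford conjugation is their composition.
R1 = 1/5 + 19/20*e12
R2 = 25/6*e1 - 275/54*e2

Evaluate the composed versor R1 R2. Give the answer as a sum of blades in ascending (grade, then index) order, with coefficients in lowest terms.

Distribute over the terms of R1 (each basis-blade product reordered to ascending indices, repeated generators contracted through their squares):
(1/5) R2 = 5/6*e1 - 55/54*e2
(19/20*e12) R2 = 1045/216*e1 + 95/24*e2
Summing the partial products and collecting blades:
Answer: 1225/216*e1 + 635/216*e2


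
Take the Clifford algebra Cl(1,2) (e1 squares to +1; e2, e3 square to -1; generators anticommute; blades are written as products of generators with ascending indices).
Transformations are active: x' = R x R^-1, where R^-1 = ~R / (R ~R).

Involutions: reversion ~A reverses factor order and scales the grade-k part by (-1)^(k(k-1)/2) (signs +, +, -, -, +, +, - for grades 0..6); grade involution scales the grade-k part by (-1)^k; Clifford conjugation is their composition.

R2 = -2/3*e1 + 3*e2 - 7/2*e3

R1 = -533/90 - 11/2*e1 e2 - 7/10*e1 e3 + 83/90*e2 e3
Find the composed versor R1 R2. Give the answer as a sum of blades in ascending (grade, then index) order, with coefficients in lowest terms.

Distribute over the terms of R2 (each basis-blade product reordered to ascending indices, repeated generators contracted through their squares):
R1 (-2/3*e1) = 533/135*e1 - 11/3*e2 - 7/15*e3 - 83/135*e1 e2 e3
R1 (3*e2) = 33/2*e1 - 533/30*e2 + 83/30*e3 + 21/10*e1 e2 e3
R1 (-7/2*e3) = -49/20*e1 + 581/180*e2 + 3731/180*e3 + 77/4*e1 e2 e3
Summing the partial products and collecting blades:
Answer: 9719/540*e1 - 3277/180*e2 + 829/36*e3 + 11197/540*e1 e2 e3


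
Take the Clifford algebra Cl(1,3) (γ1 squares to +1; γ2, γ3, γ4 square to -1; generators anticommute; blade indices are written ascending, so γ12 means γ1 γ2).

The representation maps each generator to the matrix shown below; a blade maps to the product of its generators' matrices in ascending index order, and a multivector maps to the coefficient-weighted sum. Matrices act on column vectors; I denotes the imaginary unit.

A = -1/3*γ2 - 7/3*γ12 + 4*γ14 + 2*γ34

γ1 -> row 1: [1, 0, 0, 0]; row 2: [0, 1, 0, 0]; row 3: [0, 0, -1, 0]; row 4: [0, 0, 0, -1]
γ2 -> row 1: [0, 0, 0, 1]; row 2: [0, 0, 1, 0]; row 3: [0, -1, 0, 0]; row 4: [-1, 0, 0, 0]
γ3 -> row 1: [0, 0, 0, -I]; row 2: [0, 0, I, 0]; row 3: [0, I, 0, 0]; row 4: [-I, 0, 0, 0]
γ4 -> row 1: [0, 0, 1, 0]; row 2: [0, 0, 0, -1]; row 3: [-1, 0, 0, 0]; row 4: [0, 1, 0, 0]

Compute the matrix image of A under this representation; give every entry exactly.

Bivector images (products of the table entries): rho(γ12) = rho(γ1)rho(γ2) = row 1: [0, 0, 0, 1]; row 2: [0, 0, 1, 0]; row 3: [0, 1, 0, 0]; row 4: [1, 0, 0, 0]; rho(γ14) = rho(γ1)rho(γ4) = row 1: [0, 0, 1, 0]; row 2: [0, 0, 0, -1]; row 3: [1, 0, 0, 0]; row 4: [0, -1, 0, 0]; rho(γ34) = rho(γ3)rho(γ4) = row 1: [0, -I, 0, 0]; row 2: [-I, 0, 0, 0]; row 3: [0, 0, 0, -I]; row 4: [0, 0, -I, 0].
M = (-1/3)*rho(γ2) + (-7/3)*rho(γ12) + (4)*rho(γ14) + (2)*rho(γ34), summed entrywise:
Answer: row 1: [0, -2*I, 4, -8/3]; row 2: [-2*I, 0, -8/3, -4]; row 3: [4, -2, 0, -2*I]; row 4: [-2, -4, -2*I, 0]


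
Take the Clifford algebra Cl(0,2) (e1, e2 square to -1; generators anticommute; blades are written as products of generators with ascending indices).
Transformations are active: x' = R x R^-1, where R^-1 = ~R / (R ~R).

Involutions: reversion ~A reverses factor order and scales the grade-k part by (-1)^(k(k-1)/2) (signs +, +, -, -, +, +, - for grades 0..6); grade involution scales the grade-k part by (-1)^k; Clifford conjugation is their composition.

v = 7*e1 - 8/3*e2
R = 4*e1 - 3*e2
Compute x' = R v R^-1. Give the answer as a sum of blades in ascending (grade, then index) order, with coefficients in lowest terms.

~R = 4*e1 - 3*e2, and R ~R = -25, so R^-1 = ~R / (-25).
R v = -36 + 31/3*e1 e2
Answer: 113/25*e1 - 448/75*e2


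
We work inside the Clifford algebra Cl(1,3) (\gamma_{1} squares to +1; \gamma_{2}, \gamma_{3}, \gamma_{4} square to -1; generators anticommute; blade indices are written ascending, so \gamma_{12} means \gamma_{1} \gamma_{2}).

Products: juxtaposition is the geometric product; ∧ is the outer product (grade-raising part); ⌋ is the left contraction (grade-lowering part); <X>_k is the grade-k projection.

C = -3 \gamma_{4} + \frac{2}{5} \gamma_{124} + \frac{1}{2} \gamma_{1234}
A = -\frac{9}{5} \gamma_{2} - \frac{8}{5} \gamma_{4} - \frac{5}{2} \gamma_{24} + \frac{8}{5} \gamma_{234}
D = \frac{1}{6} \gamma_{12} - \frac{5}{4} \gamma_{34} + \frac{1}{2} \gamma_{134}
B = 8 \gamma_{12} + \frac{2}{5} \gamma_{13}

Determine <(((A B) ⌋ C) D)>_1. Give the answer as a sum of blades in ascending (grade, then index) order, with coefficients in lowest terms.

step 1: -\frac{72}{5} \gamma_{1} - 20 \gamma_{14} + \frac{18}{25} \gamma_{123} - \frac{336}{25} \gamma_{124} + \frac{304}{25} \gamma_{134} + \gamma_{1234}
step 2: \frac{1219}{250} + \frac{48}{25} \gamma_{2} - \frac{168}{25} \gamma_{3} - \frac{9}{25} \gamma_{4} - 10 \gamma_{23} - \frac{144}{25} \gamma_{24} - \frac{36}{5} \gamma_{234}
step 3: \frac{8}{25} \gamma_{1} - 9 \gamma_{2} + \frac{9}{20} \gamma_{3} - \frac{42}{5} \gamma_{4} - \frac{4181}{1500} \gamma_{12} - \frac{223}{150} \gamma_{13} - \frac{108}{25} \gamma_{14} + \frac{36}{5} \gamma_{23} - \frac{25}{2} \gamma_{24} - \frac{1219}{200} \gamma_{34} - 4 \gamma_{123} + \frac{247}{50} \gamma_{124} + \frac{619}{500} \gamma_{134} - \frac{12}{5} \gamma_{234} - \frac{24}{25} \gamma_{1234}
step 4: \frac{8}{25} \gamma_{1} - 9 \gamma_{2} + \frac{9}{20} \gamma_{3} - \frac{42}{5} \gamma_{4}
Answer: \frac{8}{25} \gamma_{1} - 9 \gamma_{2} + \frac{9}{20} \gamma_{3} - \frac{42}{5} \gamma_{4}


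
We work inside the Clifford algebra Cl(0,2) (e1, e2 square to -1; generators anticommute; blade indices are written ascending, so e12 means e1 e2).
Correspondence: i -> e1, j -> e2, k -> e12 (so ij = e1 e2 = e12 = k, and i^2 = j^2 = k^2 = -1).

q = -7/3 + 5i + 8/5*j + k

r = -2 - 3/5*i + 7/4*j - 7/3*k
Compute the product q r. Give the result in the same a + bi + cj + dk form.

In blades: q = -7/3 + 5*e1 + 8/5*e2 + e12, r = -2 - 3/5*e1 + 7/4*e2 - 7/3*e12.
Distribute q over r term by term (generator squares from the signature, products reordered to ascending indices): (-7/3)*r = 14/3 + 7/5*e1 - 49/12*e2 + 49/9*e12; (5*e1)*r = 3 - 10*e1 + 35/3*e2 + 35/4*e12; (8/5*e2)*r = -14/5 - 56/15*e1 - 16/5*e2 + 24/25*e12; (e12)*r = 7/3 - 7/4*e1 - 3/5*e2 - 2*e12.
Sum: 36/5 - 169/12*e1 + 227/60*e2 + 11839/900*e12; translating back through the correspondence:
Answer: 36/5 - 169/12*i + 227/60*j + 11839/900*k


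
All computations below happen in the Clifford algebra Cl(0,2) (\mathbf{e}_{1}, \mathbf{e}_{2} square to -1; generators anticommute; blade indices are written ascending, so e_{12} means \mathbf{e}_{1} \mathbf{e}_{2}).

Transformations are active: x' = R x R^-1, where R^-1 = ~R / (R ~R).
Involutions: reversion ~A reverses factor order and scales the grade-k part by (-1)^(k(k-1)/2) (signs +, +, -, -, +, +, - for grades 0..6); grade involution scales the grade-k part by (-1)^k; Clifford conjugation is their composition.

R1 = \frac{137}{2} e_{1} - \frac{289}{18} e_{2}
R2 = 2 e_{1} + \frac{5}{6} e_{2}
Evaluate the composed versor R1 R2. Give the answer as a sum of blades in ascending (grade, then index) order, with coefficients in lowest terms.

Distribute over the terms of R1 (each basis-blade product reordered to ascending indices, repeated generators contracted through their squares):
(\frac{137}{2} e_{1}) R2 = -137 + \frac{685}{12} e_{12}
(-\frac{289}{18} e_{2}) R2 = \frac{1445}{108} + \frac{289}{9} e_{12}
Summing the partial products and collecting blades:
Answer: -\frac{13351}{108} + \frac{3211}{36} e_{12}


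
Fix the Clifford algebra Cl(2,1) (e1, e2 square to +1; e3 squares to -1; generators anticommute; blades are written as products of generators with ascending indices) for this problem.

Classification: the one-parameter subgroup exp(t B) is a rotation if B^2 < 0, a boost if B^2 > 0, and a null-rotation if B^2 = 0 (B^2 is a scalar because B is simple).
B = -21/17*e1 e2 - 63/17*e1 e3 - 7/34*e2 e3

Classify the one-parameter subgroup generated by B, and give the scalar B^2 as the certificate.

B^2 term by term: the squares give (-21/17)^2*(e1 e2)^2 + (-63/17)^2*(e1 e3)^2 + (-7/34)^2*(e2 e3)^2 = 441/289*(-1) + 3969/289*(+1) + 49/1156*(+1) = 49/4 (each basis 2-blade squares to minus the product of its generators' squares); cross terms between blades sharing an index anticommute and cancel. So B^2 = 49/4.
Answer: boost, certificate B^2 = 49/4. One invariant decides it: the square 49/4 survives every conjugation, and its sign is exactly the classification.


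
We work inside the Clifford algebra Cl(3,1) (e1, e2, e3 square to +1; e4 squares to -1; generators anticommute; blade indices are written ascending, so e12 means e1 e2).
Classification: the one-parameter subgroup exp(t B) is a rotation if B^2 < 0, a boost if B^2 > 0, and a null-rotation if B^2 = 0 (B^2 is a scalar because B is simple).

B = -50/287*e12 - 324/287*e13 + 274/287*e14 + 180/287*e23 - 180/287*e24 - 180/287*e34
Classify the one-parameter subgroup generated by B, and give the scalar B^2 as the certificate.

B^2 term by term: the squares give (-50/287)^2*(e12)^2 + (-324/287)^2*(e13)^2 + (274/287)^2*(e14)^2 + (180/287)^2*(e23)^2 + (-180/287)^2*(e24)^2 + (-180/287)^2*(e34)^2 = 2500/82369*(-1) + 104976/82369*(-1) + 75076/82369*(+1) + 32400/82369*(-1) + 32400/82369*(+1) + 32400/82369*(+1) = 0 (each basis 2-blade squares to minus the product of its generators' squares); cross terms between blades sharing an index anticommute and cancel; the commuting (index-disjoint) pairs give grade-4 terms 2*c*c'*(blade product), which cancel blade by blade — e1234: 18000/82369 - 116640/82369 + 98640/82369 = 0 — confirming B is simple. So B^2 = 0.
Answer: null-rotation, certificate B^2 = 0. Check the certificate: B^2 = 0, and that sign is decisive whatever form B takes.


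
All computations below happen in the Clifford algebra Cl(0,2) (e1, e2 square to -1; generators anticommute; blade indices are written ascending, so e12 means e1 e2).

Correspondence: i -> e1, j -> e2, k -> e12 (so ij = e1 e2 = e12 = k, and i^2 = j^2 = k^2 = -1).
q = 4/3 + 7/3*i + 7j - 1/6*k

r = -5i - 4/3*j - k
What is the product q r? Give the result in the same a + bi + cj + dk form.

In blades: q = 4/3 + 7/3*e1 + 7*e2 - 1/6*e12, r = -5*e1 - 4/3*e2 - e12.
Distribute q over r term by term (generator squares from the signature, products reordered to ascending indices): (4/3)*r = -20/3*e1 - 16/9*e2 - 4/3*e12; (7/3*e1)*r = 35/3 + 7/3*e2 - 28/9*e12; (7*e2)*r = 28/3 - 7*e1 + 35*e12; (-1/6*e12)*r = -1/6 - 2/9*e1 + 5/6*e2.
Sum: 125/6 - 125/9*e1 + 25/18*e2 + 275/9*e12; translating back through the correspondence:
Answer: 125/6 - 125/9*i + 25/18*j + 275/9*k


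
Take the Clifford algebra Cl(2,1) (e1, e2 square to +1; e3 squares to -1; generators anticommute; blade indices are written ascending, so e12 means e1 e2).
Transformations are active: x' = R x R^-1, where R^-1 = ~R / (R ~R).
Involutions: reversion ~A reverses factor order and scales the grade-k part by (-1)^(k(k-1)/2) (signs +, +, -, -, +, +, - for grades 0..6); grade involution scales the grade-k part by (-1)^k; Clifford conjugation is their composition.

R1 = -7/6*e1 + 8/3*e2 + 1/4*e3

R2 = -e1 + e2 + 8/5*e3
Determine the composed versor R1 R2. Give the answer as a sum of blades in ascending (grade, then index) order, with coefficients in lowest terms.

Distribute over the terms of R1 (each basis-blade product reordered to ascending indices, repeated generators contracted through their squares):
(-7/6*e1) R2 = 7/6 - 7/6*e12 - 28/15*e13
(8/3*e2) R2 = 8/3 + 8/3*e12 + 64/15*e23
(1/4*e3) R2 = -2/5 + 1/4*e13 - 1/4*e23
Summing the partial products and collecting blades:
Answer: 103/30 + 3/2*e12 - 97/60*e13 + 241/60*e23


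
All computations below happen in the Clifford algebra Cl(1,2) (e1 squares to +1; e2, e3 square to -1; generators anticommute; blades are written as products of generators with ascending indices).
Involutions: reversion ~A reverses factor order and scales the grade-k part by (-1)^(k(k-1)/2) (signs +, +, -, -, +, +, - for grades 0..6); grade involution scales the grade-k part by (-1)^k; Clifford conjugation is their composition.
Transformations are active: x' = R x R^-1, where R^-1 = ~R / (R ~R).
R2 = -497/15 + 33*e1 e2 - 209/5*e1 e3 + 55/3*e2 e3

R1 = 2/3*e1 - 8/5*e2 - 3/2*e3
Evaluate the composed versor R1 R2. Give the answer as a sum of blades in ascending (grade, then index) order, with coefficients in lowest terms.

Distribute over the terms of R1 (each basis-blade product reordered to ascending indices, repeated generators contracted through their squares):
(2/3*e1) R2 = -994/45*e1 + 22*e2 - 418/15*e3 + 110/9*e1 e2 e3
(-8/5*e2) R2 = -264/5*e1 + 3976/75*e2 + 88/3*e3 - 1672/25*e1 e2 e3
(-3/2*e3) R2 = 627/10*e1 - 55/2*e2 + 497/10*e3 - 99/2*e1 e2 e3
Summing the partial products and collecting blades:
Answer: -1097/90*e1 + 7127/150*e2 + 307/6*e3 - 46871/450*e1 e2 e3


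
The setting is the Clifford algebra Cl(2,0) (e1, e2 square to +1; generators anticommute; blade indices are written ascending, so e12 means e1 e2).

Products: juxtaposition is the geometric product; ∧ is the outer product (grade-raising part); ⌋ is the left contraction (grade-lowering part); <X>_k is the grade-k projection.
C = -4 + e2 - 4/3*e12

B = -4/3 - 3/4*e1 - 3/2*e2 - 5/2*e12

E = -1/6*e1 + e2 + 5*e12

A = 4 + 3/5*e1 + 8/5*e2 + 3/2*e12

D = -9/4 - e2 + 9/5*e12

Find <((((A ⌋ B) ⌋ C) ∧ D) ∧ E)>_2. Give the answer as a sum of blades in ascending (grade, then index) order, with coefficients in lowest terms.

step 1: -133/30 + e1 - 15/2*e2 - 10*e12
step 2: -31/10 - 10*e1 - 173/30*e2 + 266/45*e12
step 3: 279/40 + 45/2*e1 + 643/40*e2 - 222/25*e12
step 4: -93/80*e1 + 279/40*e2 + 14413/240*e12
step 5: 14413/240*e12
Answer: 14413/240*e12


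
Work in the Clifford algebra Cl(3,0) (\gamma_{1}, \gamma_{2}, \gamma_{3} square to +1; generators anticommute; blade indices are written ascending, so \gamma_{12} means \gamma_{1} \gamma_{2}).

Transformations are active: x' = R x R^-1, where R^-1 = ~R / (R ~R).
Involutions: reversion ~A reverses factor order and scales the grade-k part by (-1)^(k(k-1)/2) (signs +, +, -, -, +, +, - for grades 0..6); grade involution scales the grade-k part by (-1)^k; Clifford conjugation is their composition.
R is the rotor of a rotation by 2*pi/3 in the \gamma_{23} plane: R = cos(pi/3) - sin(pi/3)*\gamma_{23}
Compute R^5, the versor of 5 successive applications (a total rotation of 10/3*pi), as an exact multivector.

Because a rotor carries half the rotation angle, composing 5 copies of this \gamma_{23}-plane rotor multiplies the phase: 5*(pi/3) = \frac{5 \pi}{3}, hence R^5 = cos(\frac{5 \pi}{3}) - sin(\frac{5 \pi}{3})*\gamma_{23}.
cos(\frac{5 \pi}{3}) = \frac{1}{2} and sin(\frac{5 \pi}{3}) = - \frac{\sqrt{3}}{2}, so R^5 = \frac{1}{2} + \frac{\sqrt{3}}{2} \gamma_{23}. The net rotation is 4/3*pi (after discarding 1 full turn, each of which contributes a factor -1 to the rotor); the rotor keeps the half-angle phase exactly.
Answer: \frac{1}{2} + \frac{\sqrt{3}}{2} \gamma_{23}


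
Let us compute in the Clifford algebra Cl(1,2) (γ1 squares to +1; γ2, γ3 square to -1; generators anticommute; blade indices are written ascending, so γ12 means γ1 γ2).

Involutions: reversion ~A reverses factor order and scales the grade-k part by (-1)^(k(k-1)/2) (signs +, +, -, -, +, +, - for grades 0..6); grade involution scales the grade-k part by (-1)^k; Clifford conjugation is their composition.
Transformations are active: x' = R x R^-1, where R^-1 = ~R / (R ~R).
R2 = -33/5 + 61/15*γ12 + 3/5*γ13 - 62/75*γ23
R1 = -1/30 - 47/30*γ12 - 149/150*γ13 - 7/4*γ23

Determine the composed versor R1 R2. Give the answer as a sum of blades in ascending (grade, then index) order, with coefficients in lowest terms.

Distribute over the terms of R1 (each basis-blade product reordered to ascending indices, repeated generators contracted through their squares):
(-1/30) R2 = 11/50 - 61/450*γ12 - 1/50*γ13 + 31/1125*γ23
(-47/30*γ12) R2 = -2867/450 + 517/50*γ12 - 1457/1125*γ13 + 47/50*γ23
(-149/150*γ13) R2 = -149/250 + 4619/5625*γ12 + 1639/250*γ13 - 9089/2250*γ23
(-7/4*γ23) R2 = -217/150 + 21/20*γ12 - 427/60*γ13 + 231/20*γ23
Summing the partial products and collecting blades:
Answer: -9218/1125 + 30189/2500*γ12 - 8441/4500*γ13 + 4239/500*γ23


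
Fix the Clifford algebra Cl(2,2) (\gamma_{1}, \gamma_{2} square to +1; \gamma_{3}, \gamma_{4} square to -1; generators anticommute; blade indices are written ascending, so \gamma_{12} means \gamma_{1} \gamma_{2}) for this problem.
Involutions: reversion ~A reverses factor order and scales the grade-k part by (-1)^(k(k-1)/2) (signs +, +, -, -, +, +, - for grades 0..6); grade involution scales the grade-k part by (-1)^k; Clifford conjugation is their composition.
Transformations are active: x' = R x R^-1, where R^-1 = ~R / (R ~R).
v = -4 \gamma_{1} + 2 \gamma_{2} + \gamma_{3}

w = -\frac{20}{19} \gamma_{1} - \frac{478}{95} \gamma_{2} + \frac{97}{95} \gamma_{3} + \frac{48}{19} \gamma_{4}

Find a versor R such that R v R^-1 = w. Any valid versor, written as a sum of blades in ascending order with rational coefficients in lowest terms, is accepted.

Take R = v + w = -\frac{96}{19} \gamma_{1} - \frac{288}{95} \gamma_{2} + \frac{192}{95} \gamma_{3} + \frac{48}{19} \gamma_{4}. Because q(v) = q(w) = 19, conjugation by R sends v exactly to w.
Answer: -\frac{96}{19} \gamma_{1} - \frac{288}{95} \gamma_{2} + \frac{192}{95} \gamma_{3} + \frac{48}{19} \gamma_{4}


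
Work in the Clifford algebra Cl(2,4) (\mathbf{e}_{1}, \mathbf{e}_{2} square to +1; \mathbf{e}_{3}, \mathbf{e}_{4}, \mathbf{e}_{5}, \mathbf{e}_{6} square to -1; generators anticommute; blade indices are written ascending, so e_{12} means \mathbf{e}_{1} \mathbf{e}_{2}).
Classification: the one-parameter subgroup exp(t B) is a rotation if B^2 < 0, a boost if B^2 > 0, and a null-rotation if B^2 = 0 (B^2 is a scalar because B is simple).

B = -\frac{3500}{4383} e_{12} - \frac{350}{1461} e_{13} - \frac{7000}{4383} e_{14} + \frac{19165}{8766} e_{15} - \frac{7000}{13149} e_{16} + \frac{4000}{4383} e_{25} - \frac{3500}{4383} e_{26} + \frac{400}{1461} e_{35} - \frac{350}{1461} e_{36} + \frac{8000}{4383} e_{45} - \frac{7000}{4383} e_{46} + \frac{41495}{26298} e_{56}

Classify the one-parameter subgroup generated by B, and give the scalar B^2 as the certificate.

B^2 term by term: the squares give (-\frac{3500}{4383})^2*(e_{12})^2 + (-\frac{350}{1461})^2*(e_{13})^2 + (-\frac{7000}{4383})^2*(e_{14})^2 + (\frac{19165}{8766})^2*(e_{15})^2 + (-\frac{7000}{13149})^2*(e_{16})^2 + (\frac{4000}{4383})^2*(e_{25})^2 + (-\frac{3500}{4383})^2*(e_{26})^2 + (\frac{400}{1461})^2*(e_{35})^2 + (-\frac{350}{1461})^2*(e_{36})^2 + (\frac{8000}{4383})^2*(e_{45})^2 + (-\frac{7000}{4383})^2*(e_{46})^2 + (\frac{41495}{26298})^2*(e_{56})^2 = \frac{12250000}{19210689}*(-1) + \frac{122500}{2134521}*(+1) + \frac{49000000}{19210689}*(+1) + \frac{367297225}{76842756}*(+1) + \frac{49000000}{172896201}*(+1) + \frac{16000000}{19210689}*(+1) + \frac{12250000}{19210689}*(+1) + \frac{160000}{2134521}*(-1) + \frac{122500}{2134521}*(-1) + \frac{64000000}{19210689}*(-1) + \frac{49000000}{19210689}*(-1) + \frac{1721835025}{691584804}*(-1) = 0 (each basis 2-blade squares to minus the product of its generators' squares); cross terms between blades sharing an index anticommute and cancel; the commuting (index-disjoint) pairs give grade-4 terms 2*c*c'*(blade product), which cancel blade by blade — e_{1235}: -\frac{2800000}{6403563} + \frac{2800000}{6403563} = 0; e_{1236}: \frac{2450000}{6403563} - \frac{2450000}{6403563} = 0; e_{1245}: -\frac{56000000}{19210689} + \frac{56000000}{19210689} = 0; e_{1246}: \frac{49000000}{19210689} - \frac{49000000}{19210689} = 0; e_{1256}: -\frac{145232500}{57632067} + \frac{67077500}{19210689} - \frac{56000000}{57632067} = 0; e_{1345}: -\frac{5600000}{6403563} + \frac{5600000}{6403563} = 0; e_{1346}: \frac{4900000}{6403563} - \frac{4900000}{6403563} = 0; e_{1356}: -\frac{14523250}{19210689} + \frac{6707750}{6403563} - \frac{5600000}{19210689} = 0; e_{1456}: -\frac{290465000}{57632067} + \frac{134155000}{19210689} - \frac{112000000}{57632067} = 0; e_{2356}: \frac{2800000}{6403563} - \frac{2800000}{6403563} = 0; e_{2456}: \frac{56000000}{19210689} - \frac{56000000}{19210689} = 0; e_{3456}: \frac{5600000}{6403563} - \frac{5600000}{6403563} = 0 — confirming B is simple. So B^2 = 0.
Answer: null-rotation, certificate B^2 = 0. Why this suffices: the scalar 0 survives any versor conjugation, so its sign alone determines the class however B is presented.


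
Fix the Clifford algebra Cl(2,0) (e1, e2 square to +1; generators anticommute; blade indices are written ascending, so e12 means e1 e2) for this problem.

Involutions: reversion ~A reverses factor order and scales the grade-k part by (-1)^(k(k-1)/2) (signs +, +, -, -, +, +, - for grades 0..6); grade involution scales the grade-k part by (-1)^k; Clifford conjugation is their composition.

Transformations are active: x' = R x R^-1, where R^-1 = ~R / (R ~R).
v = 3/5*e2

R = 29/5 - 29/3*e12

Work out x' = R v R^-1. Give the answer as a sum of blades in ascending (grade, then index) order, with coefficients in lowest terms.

~R = 29/5 + 29/3*e12, and R ~R = 28594/225, so R^-1 = ~R / (28594/225).
R v = -29/5*e1 + 87/25*e2
Answer: -9/17*e1 - 24/85*e2


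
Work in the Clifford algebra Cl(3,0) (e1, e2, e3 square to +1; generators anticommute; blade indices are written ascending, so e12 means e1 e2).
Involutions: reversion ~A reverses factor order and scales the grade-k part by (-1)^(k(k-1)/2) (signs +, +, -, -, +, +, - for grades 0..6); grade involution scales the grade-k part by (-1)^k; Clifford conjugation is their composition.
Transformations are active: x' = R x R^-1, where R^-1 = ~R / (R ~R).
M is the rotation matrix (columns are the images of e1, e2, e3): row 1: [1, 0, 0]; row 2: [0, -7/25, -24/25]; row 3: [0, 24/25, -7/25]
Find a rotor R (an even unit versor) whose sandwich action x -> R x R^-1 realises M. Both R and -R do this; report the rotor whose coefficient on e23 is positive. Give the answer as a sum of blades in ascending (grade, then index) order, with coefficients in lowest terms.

Method: write R = a + b12*e12 + b13*e13 + b23*e23 with a^2 + b12^2 + b13^2 + b23^2 = 1 (so R^-1 = ~R). Expanding the columns R e_j ~R gives tr M = 4a^2 - 1 and, from the antisymmetric part, M21 - M12 = -4a*b12, M13 - M31 = 4a*b13, M32 - M23 = -4a*b23.
Here tr M = 11/25, so a^2 = (1 + tr M)/4 = 9/25 and a = ±3/5. Taking a = 3/5: M21 - M12 = 0, M13 - M31 = 0, M32 - M23 = 48/25, giving b12 = 0, b13 = 0, b23 = -4/5, i.e. R = 3/5 - 4/5*e23.
Its e23 coefficient is negative, so report the other preimage -R.
Answer: -3/5 + 4/5*e23. Sheet selection: the two-to-one cover makes ±R indistinguishable at the matrix level (trace 11/25), so uniqueness comes from the required sign on e23.


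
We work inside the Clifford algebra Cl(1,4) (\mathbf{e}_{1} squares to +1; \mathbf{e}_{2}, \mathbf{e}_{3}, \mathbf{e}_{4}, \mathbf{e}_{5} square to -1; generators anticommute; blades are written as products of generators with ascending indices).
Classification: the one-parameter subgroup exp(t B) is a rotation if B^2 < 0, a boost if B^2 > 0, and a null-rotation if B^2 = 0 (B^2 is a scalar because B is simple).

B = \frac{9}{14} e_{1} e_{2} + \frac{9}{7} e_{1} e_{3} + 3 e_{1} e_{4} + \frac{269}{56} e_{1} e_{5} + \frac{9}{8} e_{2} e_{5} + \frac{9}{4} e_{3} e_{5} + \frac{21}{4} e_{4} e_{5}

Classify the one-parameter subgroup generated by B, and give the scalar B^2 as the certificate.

B^2 term by term: the squares give (\frac{9}{14})^2*(e_{1} e_{2})^2 + (\frac{9}{7})^2*(e_{1} e_{3})^2 + (3)^2*(e_{1} e_{4})^2 + (\frac{269}{56})^2*(e_{1} e_{5})^2 + (\frac{9}{8})^2*(e_{2} e_{5})^2 + (\frac{9}{4})^2*(e_{3} e_{5})^2 + (\frac{21}{4})^2*(e_{4} e_{5})^2 = \frac{81}{196}*(+1) + \frac{81}{49}*(+1) + 9*(+1) + \frac{72361}{3136}*(+1) + \frac{81}{64}*(-1) + \frac{81}{16}*(-1) + \frac{441}{16}*(-1) = \frac{1}{4} (each basis 2-blade squares to minus the product of its generators' squares); cross terms between blades sharing an index anticommute and cancel; the commuting (index-disjoint) pairs give grade-4 terms 2*c*c'*(blade product), which cancel blade by blade — e_{1} e_{2} e_{3} e_{5}: \frac{81}{28} - \frac{81}{28} = 0; e_{1} e_{2} e_{4} e_{5}: \frac{27}{4} - \frac{27}{4} = 0; e_{1} e_{3} e_{4} e_{5}: \frac{27}{2} - \frac{27}{2} = 0 — confirming B is simple. So B^2 = \frac{1}{4}.
Answer: boost, certificate B^2 = \frac{1}{4}. Note: conjugating B changes its blade decomposition but never the scalar B^2 = \frac{1}{4}, whose sign settles the classification.
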